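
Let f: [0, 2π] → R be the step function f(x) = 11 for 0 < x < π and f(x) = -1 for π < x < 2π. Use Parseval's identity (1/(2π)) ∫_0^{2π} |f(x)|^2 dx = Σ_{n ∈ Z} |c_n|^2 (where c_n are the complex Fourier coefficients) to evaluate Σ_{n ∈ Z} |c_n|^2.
Σ |c_n|^2 = 61

Parseval equates the L^2 energy of f (normalised by 1/(2π)) with the ℓ^2 sum of its Fourier coefficients: (1/(2π)) ∫_0^{2π} |f|^2 = Σ |c_n|^2.
Compute the left side: (1/(2π)) [∫_0^π 11^2 dx + ∫_π^{2π} (-1)^2 dx] = (1/(2π)) · (121π + 1π) = (121 + 1)/2 = 61.
So Σ_{n ∈ Z} |c_n|^2 = 61.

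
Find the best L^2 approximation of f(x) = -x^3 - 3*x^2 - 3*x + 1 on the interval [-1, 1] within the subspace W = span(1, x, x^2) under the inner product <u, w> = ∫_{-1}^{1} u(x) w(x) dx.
g(x) = -3*x^2 - 18*x/5 + 1

The best approximation g ∈ W is the orthogonal projection of f onto W. Writing g = a_0 + a_1 x + a_2 x^2, the coefficients solve the normal equations G · a = b where
  G_{ij} = <φ_i, φ_j> and b_i = <f, φ_i>, with φ_0 = 1, φ_1 = x, φ_2 = x^2.
G =
  [2, 0, 2/3]
  [0, 2/3, 0]
  [2/3, 0, 2/5],
b = (0, -12/5, -8/15).
Solving gives a_0 = 1, a_1 = -18/5, a_2 = -3, so
  g(x) = -3*x^2 - 18*x/5 + 1.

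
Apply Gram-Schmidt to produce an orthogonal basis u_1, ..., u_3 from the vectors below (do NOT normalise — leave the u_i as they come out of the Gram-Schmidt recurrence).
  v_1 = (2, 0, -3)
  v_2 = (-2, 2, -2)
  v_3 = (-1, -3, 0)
Orthogonal basis:
  u_1 = (2, 0, -3)
  u_2 = (-30/13, 2, -20/13)
  u_3 = (-27/19, -45/19, -18/19)

Apply the Gram-Schmidt recurrence
  u_1 = v_1
  u_i = v_i − Σ_{j<i} ((v_i · u_j) / (u_j · u_j)) · u_j.

Step by step this gives:
  u_1 = (2, 0, -3)
  u_2 = (-30/13, 2, -20/13)
  u_3 = (-27/19, -45/19, -18/19)

Orthogonality check:
  u_2 · u_1 = 0 (should be 0)
  u_3 · u_1 = 0 (should be 0)
  u_3 · u_2 = 0 (should be 0)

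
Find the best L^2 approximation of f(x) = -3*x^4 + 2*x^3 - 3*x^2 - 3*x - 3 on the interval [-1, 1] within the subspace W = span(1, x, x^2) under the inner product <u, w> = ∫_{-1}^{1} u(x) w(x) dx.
g(x) = -39*x^2/7 - 9*x/5 - 96/35

The best approximation g ∈ W is the orthogonal projection of f onto W. Writing g = a_0 + a_1 x + a_2 x^2, the coefficients solve the normal equations G · a = b where
  G_{ij} = <φ_i, φ_j> and b_i = <f, φ_i>, with φ_0 = 1, φ_1 = x, φ_2 = x^2.
G =
  [2, 0, 2/3]
  [0, 2/3, 0]
  [2/3, 0, 2/5],
b = (-46/5, -6/5, -142/35).
Solving gives a_0 = -96/35, a_1 = -9/5, a_2 = -39/7, so
  g(x) = -39*x^2/7 - 9*x/5 - 96/35.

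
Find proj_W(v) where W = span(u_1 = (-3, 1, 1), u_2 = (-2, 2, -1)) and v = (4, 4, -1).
proj_W(v) = (58/25, 6/5, -81/25)

Set up U = [u_1 | ... | u_2] ∈ R^(3×2). The projector onto W = col(U) is P = U (U^T U)^(-1) U^T.
Compute U^T U =
  [11, 7]
  [7, 9],
and U^T v = (-9, 1).
Solve U^T U · c = U^T v for the coefficients: c = (-44/25, 37/25). The projection is proj_W(v) = U c.
Check: (v - proj_W(v)) · u_1 = 0  (should be 0).
Check: (v - proj_W(v)) · u_2 = 0  (should be 0).
Result: proj_W(v) = (58/25, 6/5, -81/25).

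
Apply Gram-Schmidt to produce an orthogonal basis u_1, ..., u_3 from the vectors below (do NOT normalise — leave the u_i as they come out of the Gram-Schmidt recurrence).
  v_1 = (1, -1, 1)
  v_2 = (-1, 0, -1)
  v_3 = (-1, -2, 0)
Orthogonal basis:
  u_1 = (1, -1, 1)
  u_2 = (-1/3, -2/3, -1/3)
  u_3 = (-1/2, 0, 1/2)

Apply the Gram-Schmidt recurrence
  u_1 = v_1
  u_i = v_i − Σ_{j<i} ((v_i · u_j) / (u_j · u_j)) · u_j.

Step by step this gives:
  u_1 = (1, -1, 1)
  u_2 = (-1/3, -2/3, -1/3)
  u_3 = (-1/2, 0, 1/2)

Orthogonality check:
  u_2 · u_1 = 0 (should be 0)
  u_3 · u_1 = 0 (should be 0)
  u_3 · u_2 = 0 (should be 0)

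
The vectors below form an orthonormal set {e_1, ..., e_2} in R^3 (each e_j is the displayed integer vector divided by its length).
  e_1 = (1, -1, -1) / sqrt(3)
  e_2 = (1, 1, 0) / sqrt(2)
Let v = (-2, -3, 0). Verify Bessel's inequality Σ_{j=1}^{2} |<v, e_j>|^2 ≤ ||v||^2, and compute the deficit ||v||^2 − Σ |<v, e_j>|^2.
Σ |<v, e_j>|^2 = 77/6; ||v||^2 = 13; deficit = 1/6

Write each e_j = u_j / sqrt(<u_j, u_j>) where u_j is the displayed integer vector. Then <v, e_j> = <v, u_j> / sqrt(<u_j, u_j>), so |<v, e_j>|^2 = <v, u_j>^2 / <u_j, u_j>.
Coefficients: <v, e_1> = 1/sqrt(3), <v, e_2> = -5/sqrt(2).
Square and sum: Σ |<v, e_j>|^2 = 77/6.
Compute ||v||^2 = v·v = 13.
Deficit = 13 − 77/6 = 1/6 ≥ 0, confirming Bessel's inequality. (The deficit equals ||v − Σ <v,e_j> e_j||^2, the squared distance from v to span{e_j}.)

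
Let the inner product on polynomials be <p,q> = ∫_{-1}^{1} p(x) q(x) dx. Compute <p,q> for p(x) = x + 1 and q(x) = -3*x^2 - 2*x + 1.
<p,q> = -4/3

Expand the product: p(x)·q(x) = -3*x^3 - 5*x^2 - x + 1.
∫_{-1}^{1} of each monomial x^k gives [2/(k+1) if k even, 0 if k odd]. Integrating term-by-term (or equivalently evaluating the antiderivative F(x) = -3*x^4/4 - 5*x^3/3 - x^2/2 + x at the endpoints):
  F(1) − F(−1) = -23/12 − (-7/12) = -4/3.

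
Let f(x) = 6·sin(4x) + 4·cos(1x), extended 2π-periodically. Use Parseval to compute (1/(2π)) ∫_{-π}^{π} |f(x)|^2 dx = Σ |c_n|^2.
Σ |c_n|^2 = 26

Expand |f|^2 and use orthogonality of {sin(nx), cos(mx)} on [-π, π]:
  ∫_{-π}^{π} sin(nx)^2 dx = π, ∫ cos(mx)^2 dx = π, and cross terms integrate to 0.
So ∫_{-π}^{π} f(x)^2 dx = 6^2 · π + 4^2 · π = (36 + 16)π.
Divide by 2π: (36 + 16)/2 = 26.
By Parseval, this equals Σ |c_n|^2.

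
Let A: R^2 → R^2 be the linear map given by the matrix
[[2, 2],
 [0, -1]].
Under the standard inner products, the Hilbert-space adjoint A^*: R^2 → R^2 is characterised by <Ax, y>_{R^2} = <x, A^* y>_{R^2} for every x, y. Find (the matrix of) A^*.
A^* = A^T =
[[2, 0],
 [2, -1]]

For real matrices with standard dot products, the defining identity <Ax, y> = <x, A^* y> gives (Ax)^T y = x^T (A^*) y, i.e. x^T A^T y = x^T (A^*) y. Since this holds for all x, y, we must have A^* = A^T. Therefore
A^* =
[[2, 0],
 [2, -1]].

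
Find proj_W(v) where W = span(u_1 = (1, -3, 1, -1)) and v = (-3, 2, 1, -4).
proj_W(v) = (-1/3, 1, -1/3, 1/3)

Set up U = [u_1 | ... | u_1] ∈ R^(4×1). The projector onto W = col(U) is P = U (U^T U)^(-1) U^T.
Compute U^T U =
  [12],
and U^T v = (-4).
Solve U^T U · c = U^T v for the coefficients: c = (-1/3). The projection is proj_W(v) = U c.
Check: (v - proj_W(v)) · u_1 = 0  (should be 0).
Result: proj_W(v) = (-1/3, 1, -1/3, 1/3).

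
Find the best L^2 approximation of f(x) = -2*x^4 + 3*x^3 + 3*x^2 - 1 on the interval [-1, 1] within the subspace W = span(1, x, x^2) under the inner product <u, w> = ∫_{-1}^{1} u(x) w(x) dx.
g(x) = 9*x^2/7 + 9*x/5 - 29/35

The best approximation g ∈ W is the orthogonal projection of f onto W. Writing g = a_0 + a_1 x + a_2 x^2, the coefficients solve the normal equations G · a = b where
  G_{ij} = <φ_i, φ_j> and b_i = <f, φ_i>, with φ_0 = 1, φ_1 = x, φ_2 = x^2.
G =
  [2, 0, 2/3]
  [0, 2/3, 0]
  [2/3, 0, 2/5],
b = (-4/5, 6/5, -4/105).
Solving gives a_0 = -29/35, a_1 = 9/5, a_2 = 9/7, so
  g(x) = 9*x^2/7 + 9*x/5 - 29/35.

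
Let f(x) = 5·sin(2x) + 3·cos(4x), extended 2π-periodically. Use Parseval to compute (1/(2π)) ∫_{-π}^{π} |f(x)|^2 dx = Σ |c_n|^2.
Σ |c_n|^2 = 17

Expand |f|^2 and use orthogonality of {sin(nx), cos(mx)} on [-π, π]:
  ∫_{-π}^{π} sin(nx)^2 dx = π, ∫ cos(mx)^2 dx = π, and cross terms integrate to 0.
So ∫_{-π}^{π} f(x)^2 dx = 5^2 · π + 3^2 · π = (25 + 9)π.
Divide by 2π: (25 + 9)/2 = 17.
By Parseval, this equals Σ |c_n|^2.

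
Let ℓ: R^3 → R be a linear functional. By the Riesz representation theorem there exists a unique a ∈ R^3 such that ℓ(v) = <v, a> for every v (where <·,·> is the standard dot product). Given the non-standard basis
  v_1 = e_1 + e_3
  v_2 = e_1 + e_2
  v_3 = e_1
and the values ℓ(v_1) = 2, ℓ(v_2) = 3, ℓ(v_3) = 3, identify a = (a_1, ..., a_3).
a = (3, 0, -1)

Write a = (a_1, ..., a_3) in the standard basis. For each basis vector v_i, ℓ(v_i) = <v_i, a> is a linear equation in the a_j's. Collect the n equations into a matrix system V a = ℓ, where row i of V is v_i (expressed in the standard basis). Since V is invertible (lower-triangular with 1s on the diagonal, up to permutation), solve by back-substitution:
  V =
[[1, 0, 1],
 [1, 1, 0],
 [1, 0, 0]]
  V a = (2, 3, 3)
Solving gives a = (3, 0, -1).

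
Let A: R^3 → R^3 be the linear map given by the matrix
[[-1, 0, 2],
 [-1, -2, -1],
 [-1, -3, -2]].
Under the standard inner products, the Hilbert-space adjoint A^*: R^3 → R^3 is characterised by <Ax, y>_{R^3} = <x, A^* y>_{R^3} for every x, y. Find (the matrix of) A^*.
A^* = A^T =
[[-1, -1, -1],
 [0, -2, -3],
 [2, -1, -2]]

For real matrices with standard dot products, the defining identity <Ax, y> = <x, A^* y> gives (Ax)^T y = x^T (A^*) y, i.e. x^T A^T y = x^T (A^*) y. Since this holds for all x, y, we must have A^* = A^T. Therefore
A^* =
[[-1, -1, -1],
 [0, -2, -3],
 [2, -1, -2]].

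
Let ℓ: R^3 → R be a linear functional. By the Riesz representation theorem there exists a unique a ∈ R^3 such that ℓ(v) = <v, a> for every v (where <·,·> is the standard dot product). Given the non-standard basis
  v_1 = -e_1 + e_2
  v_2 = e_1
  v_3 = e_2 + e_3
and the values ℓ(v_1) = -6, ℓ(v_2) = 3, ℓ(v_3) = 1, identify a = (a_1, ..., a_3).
a = (3, -3, 4)

Write a = (a_1, ..., a_3) in the standard basis. For each basis vector v_i, ℓ(v_i) = <v_i, a> is a linear equation in the a_j's. Collect the n equations into a matrix system V a = ℓ, where row i of V is v_i (expressed in the standard basis). Since V is invertible (lower-triangular with 1s on the diagonal, up to permutation), solve by back-substitution:
  V =
[[-1, 1, 0],
 [1, 0, 0],
 [0, 1, 1]]
  V a = (-6, 3, 1)
Solving gives a = (3, -3, 4).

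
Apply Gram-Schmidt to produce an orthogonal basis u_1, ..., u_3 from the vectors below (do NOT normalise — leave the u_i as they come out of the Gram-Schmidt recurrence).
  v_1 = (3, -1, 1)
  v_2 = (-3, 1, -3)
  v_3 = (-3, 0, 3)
Orthogonal basis:
  u_1 = (3, -1, 1)
  u_2 = (6/11, -2/11, -20/11)
  u_3 = (-3/10, -9/10, 0)

Apply the Gram-Schmidt recurrence
  u_1 = v_1
  u_i = v_i − Σ_{j<i} ((v_i · u_j) / (u_j · u_j)) · u_j.

Step by step this gives:
  u_1 = (3, -1, 1)
  u_2 = (6/11, -2/11, -20/11)
  u_3 = (-3/10, -9/10, 0)

Orthogonality check:
  u_2 · u_1 = 0 (should be 0)
  u_3 · u_1 = 0 (should be 0)
  u_3 · u_2 = 0 (should be 0)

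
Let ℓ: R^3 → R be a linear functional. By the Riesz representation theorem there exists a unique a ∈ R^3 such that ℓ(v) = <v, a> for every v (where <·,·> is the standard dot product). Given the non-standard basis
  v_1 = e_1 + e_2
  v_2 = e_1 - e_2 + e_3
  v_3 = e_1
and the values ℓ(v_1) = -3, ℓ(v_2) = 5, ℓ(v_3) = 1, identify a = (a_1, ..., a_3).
a = (1, -4, 0)

Write a = (a_1, ..., a_3) in the standard basis. For each basis vector v_i, ℓ(v_i) = <v_i, a> is a linear equation in the a_j's. Collect the n equations into a matrix system V a = ℓ, where row i of V is v_i (expressed in the standard basis). Since V is invertible (lower-triangular with 1s on the diagonal, up to permutation), solve by back-substitution:
  V =
[[1, 1, 0],
 [1, -1, 1],
 [1, 0, 0]]
  V a = (-3, 5, 1)
Solving gives a = (1, -4, 0).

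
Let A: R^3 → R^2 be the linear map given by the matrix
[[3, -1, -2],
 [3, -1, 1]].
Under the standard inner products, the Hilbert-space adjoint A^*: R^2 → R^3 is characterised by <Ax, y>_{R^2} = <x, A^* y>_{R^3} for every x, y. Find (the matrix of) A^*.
A^* = A^T =
[[3, 3],
 [-1, -1],
 [-2, 1]]

For real matrices with standard dot products, the defining identity <Ax, y> = <x, A^* y> gives (Ax)^T y = x^T (A^*) y, i.e. x^T A^T y = x^T (A^*) y. Since this holds for all x, y, we must have A^* = A^T. Therefore
A^* =
[[3, 3],
 [-1, -1],
 [-2, 1]].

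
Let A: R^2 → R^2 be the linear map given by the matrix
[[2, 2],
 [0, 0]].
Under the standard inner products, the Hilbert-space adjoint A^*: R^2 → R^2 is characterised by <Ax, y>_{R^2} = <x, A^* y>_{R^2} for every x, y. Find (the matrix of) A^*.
A^* = A^T =
[[2, 0],
 [2, 0]]

For real matrices with standard dot products, the defining identity <Ax, y> = <x, A^* y> gives (Ax)^T y = x^T (A^*) y, i.e. x^T A^T y = x^T (A^*) y. Since this holds for all x, y, we must have A^* = A^T. Therefore
A^* =
[[2, 0],
 [2, 0]].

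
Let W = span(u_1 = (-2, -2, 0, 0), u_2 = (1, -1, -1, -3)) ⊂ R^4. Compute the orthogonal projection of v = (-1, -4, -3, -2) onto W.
proj_W(v) = (-3/2, -7/2, -1, -3)

Set up U = [u_1 | ... | u_2] ∈ R^(4×2). The projector onto W = col(U) is P = U (U^T U)^(-1) U^T.
Compute U^T U =
  [8, 0]
  [0, 12],
and U^T v = (10, 12).
Solve U^T U · c = U^T v for the coefficients: c = (5/4, 1). The projection is proj_W(v) = U c.
Check: (v - proj_W(v)) · u_1 = 0  (should be 0).
Check: (v - proj_W(v)) · u_2 = 0  (should be 0).
Result: proj_W(v) = (-3/2, -7/2, -1, -3).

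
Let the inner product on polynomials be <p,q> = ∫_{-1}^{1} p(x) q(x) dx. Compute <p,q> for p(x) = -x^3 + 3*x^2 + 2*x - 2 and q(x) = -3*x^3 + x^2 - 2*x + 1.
<p,q> = -194/35

Expand the product: p(x)·q(x) = 3*x^6 - 10*x^5 - x^4 + x^3 - 3*x^2 + 6*x - 2.
∫_{-1}^{1} of each monomial x^k gives [2/(k+1) if k even, 0 if k odd]. Integrating term-by-term (or equivalently evaluating the antiderivative F(x) = 3*x^7/7 - 5*x^6/3 - x^5/5 + x^4/4 - x^3 + 3*x^2 - 2*x at the endpoints):
  F(1) − F(−1) = -499/420 − (1829/420) = -194/35.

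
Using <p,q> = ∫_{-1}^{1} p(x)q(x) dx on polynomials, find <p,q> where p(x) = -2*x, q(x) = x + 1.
<p,q> = -4/3

Expand the product: p(x)·q(x) = -2*x^2 - 2*x.
∫_{-1}^{1} of each monomial x^k gives [2/(k+1) if k even, 0 if k odd]. Integrating term-by-term (or equivalently evaluating the antiderivative F(x) = -2*x^3/3 - x^2 at the endpoints):
  F(1) − F(−1) = -5/3 − (-1/3) = -4/3.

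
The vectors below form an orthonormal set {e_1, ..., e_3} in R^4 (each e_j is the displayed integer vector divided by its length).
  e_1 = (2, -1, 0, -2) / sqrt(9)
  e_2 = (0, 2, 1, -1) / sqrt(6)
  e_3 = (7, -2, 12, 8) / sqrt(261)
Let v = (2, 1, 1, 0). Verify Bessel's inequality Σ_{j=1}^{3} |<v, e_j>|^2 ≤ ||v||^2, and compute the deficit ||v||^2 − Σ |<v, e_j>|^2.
Σ |<v, e_j>|^2 = 273/58; ||v||^2 = 6; deficit = 75/58

Write each e_j = u_j / sqrt(<u_j, u_j>) where u_j is the displayed integer vector. Then <v, e_j> = <v, u_j> / sqrt(<u_j, u_j>), so |<v, e_j>|^2 = <v, u_j>^2 / <u_j, u_j>.
Coefficients: <v, e_1> = 3/sqrt(9), <v, e_2> = 3/sqrt(6), <v, e_3> = 24/sqrt(261).
Square and sum: Σ |<v, e_j>|^2 = 273/58.
Compute ||v||^2 = v·v = 6.
Deficit = 6 − 273/58 = 75/58 ≥ 0, confirming Bessel's inequality. (The deficit equals ||v − Σ <v,e_j> e_j||^2, the squared distance from v to span{e_j}.)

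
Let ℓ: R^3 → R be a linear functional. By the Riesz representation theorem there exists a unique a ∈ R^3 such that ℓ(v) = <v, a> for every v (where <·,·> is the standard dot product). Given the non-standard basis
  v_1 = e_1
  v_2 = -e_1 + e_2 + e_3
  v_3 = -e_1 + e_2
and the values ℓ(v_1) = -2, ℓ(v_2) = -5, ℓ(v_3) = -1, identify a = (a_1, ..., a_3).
a = (-2, -3, -4)

Write a = (a_1, ..., a_3) in the standard basis. For each basis vector v_i, ℓ(v_i) = <v_i, a> is a linear equation in the a_j's. Collect the n equations into a matrix system V a = ℓ, where row i of V is v_i (expressed in the standard basis). Since V is invertible (lower-triangular with 1s on the diagonal, up to permutation), solve by back-substitution:
  V =
[[1, 0, 0],
 [-1, 1, 1],
 [-1, 1, 0]]
  V a = (-2, -5, -1)
Solving gives a = (-2, -3, -4).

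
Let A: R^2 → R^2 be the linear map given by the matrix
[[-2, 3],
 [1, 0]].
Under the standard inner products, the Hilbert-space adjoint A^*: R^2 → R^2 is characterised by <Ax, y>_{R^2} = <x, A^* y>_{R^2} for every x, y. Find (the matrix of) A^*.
A^* = A^T =
[[-2, 1],
 [3, 0]]

For real matrices with standard dot products, the defining identity <Ax, y> = <x, A^* y> gives (Ax)^T y = x^T (A^*) y, i.e. x^T A^T y = x^T (A^*) y. Since this holds for all x, y, we must have A^* = A^T. Therefore
A^* =
[[-2, 1],
 [3, 0]].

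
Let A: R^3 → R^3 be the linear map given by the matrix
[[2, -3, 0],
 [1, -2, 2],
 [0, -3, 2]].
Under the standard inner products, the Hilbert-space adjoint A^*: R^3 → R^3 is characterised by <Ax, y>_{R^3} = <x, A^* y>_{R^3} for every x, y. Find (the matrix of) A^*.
A^* = A^T =
[[2, 1, 0],
 [-3, -2, -3],
 [0, 2, 2]]

For real matrices with standard dot products, the defining identity <Ax, y> = <x, A^* y> gives (Ax)^T y = x^T (A^*) y, i.e. x^T A^T y = x^T (A^*) y. Since this holds for all x, y, we must have A^* = A^T. Therefore
A^* =
[[2, 1, 0],
 [-3, -2, -3],
 [0, 2, 2]].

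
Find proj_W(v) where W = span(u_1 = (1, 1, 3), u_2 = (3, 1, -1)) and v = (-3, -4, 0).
proj_W(v) = (-59/15, -5/3, -7/15)

Set up U = [u_1 | ... | u_2] ∈ R^(3×2). The projector onto W = col(U) is P = U (U^T U)^(-1) U^T.
Compute U^T U =
  [11, 1]
  [1, 11],
and U^T v = (-7, -13).
Solve U^T U · c = U^T v for the coefficients: c = (-8/15, -17/15). The projection is proj_W(v) = U c.
Check: (v - proj_W(v)) · u_1 = 0  (should be 0).
Check: (v - proj_W(v)) · u_2 = 0  (should be 0).
Result: proj_W(v) = (-59/15, -5/3, -7/15).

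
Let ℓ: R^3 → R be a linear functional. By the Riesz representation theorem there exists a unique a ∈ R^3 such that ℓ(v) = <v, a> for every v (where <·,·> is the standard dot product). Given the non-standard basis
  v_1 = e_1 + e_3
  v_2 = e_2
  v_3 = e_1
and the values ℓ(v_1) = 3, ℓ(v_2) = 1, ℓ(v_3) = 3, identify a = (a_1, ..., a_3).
a = (3, 1, 0)

Write a = (a_1, ..., a_3) in the standard basis. For each basis vector v_i, ℓ(v_i) = <v_i, a> is a linear equation in the a_j's. Collect the n equations into a matrix system V a = ℓ, where row i of V is v_i (expressed in the standard basis). Since V is invertible (lower-triangular with 1s on the diagonal, up to permutation), solve by back-substitution:
  V =
[[1, 0, 1],
 [0, 1, 0],
 [1, 0, 0]]
  V a = (3, 1, 3)
Solving gives a = (3, 1, 0).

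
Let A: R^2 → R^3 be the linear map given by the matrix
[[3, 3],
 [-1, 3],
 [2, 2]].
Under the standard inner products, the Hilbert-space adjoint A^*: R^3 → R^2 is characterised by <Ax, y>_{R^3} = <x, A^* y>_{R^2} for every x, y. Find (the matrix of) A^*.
A^* = A^T =
[[3, -1, 2],
 [3, 3, 2]]

For real matrices with standard dot products, the defining identity <Ax, y> = <x, A^* y> gives (Ax)^T y = x^T (A^*) y, i.e. x^T A^T y = x^T (A^*) y. Since this holds for all x, y, we must have A^* = A^T. Therefore
A^* =
[[3, -1, 2],
 [3, 3, 2]].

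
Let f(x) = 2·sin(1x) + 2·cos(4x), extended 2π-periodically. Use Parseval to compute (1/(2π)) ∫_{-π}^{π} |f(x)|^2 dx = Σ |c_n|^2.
Σ |c_n|^2 = 4

Expand |f|^2 and use orthogonality of {sin(nx), cos(mx)} on [-π, π]:
  ∫_{-π}^{π} sin(nx)^2 dx = π, ∫ cos(mx)^2 dx = π, and cross terms integrate to 0.
So ∫_{-π}^{π} f(x)^2 dx = 2^2 · π + 2^2 · π = (4 + 4)π.
Divide by 2π: (4 + 4)/2 = 4.
By Parseval, this equals Σ |c_n|^2.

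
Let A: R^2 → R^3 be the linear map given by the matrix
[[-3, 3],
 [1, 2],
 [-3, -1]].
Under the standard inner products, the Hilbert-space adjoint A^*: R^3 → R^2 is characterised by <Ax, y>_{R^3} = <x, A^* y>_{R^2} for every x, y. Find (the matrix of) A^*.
A^* = A^T =
[[-3, 1, -3],
 [3, 2, -1]]

For real matrices with standard dot products, the defining identity <Ax, y> = <x, A^* y> gives (Ax)^T y = x^T (A^*) y, i.e. x^T A^T y = x^T (A^*) y. Since this holds for all x, y, we must have A^* = A^T. Therefore
A^* =
[[-3, 1, -3],
 [3, 2, -1]].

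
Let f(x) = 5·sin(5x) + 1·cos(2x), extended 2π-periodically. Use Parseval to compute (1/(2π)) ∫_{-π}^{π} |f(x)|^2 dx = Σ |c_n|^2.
Σ |c_n|^2 = 13

Expand |f|^2 and use orthogonality of {sin(nx), cos(mx)} on [-π, π]:
  ∫_{-π}^{π} sin(nx)^2 dx = π, ∫ cos(mx)^2 dx = π, and cross terms integrate to 0.
So ∫_{-π}^{π} f(x)^2 dx = 5^2 · π + 1^2 · π = (25 + 1)π.
Divide by 2π: (25 + 1)/2 = 13.
By Parseval, this equals Σ |c_n|^2.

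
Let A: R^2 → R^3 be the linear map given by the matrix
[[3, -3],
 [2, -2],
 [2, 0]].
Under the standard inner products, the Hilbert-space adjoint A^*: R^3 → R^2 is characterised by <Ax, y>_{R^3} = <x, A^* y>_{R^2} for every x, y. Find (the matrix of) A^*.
A^* = A^T =
[[3, 2, 2],
 [-3, -2, 0]]

For real matrices with standard dot products, the defining identity <Ax, y> = <x, A^* y> gives (Ax)^T y = x^T (A^*) y, i.e. x^T A^T y = x^T (A^*) y. Since this holds for all x, y, we must have A^* = A^T. Therefore
A^* =
[[3, 2, 2],
 [-3, -2, 0]].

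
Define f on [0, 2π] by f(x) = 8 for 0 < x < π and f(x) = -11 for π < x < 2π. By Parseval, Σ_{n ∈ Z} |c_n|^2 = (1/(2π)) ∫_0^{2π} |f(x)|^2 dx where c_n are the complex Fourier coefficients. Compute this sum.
Σ |c_n|^2 = 185/2

Parseval equates the L^2 energy of f (normalised by 1/(2π)) with the ℓ^2 sum of its Fourier coefficients: (1/(2π)) ∫_0^{2π} |f|^2 = Σ |c_n|^2.
Compute the left side: (1/(2π)) [∫_0^π 8^2 dx + ∫_π^{2π} (-11)^2 dx] = (1/(2π)) · (64π + 121π) = (64 + 121)/2 = 185/2.
So Σ_{n ∈ Z} |c_n|^2 = 185/2.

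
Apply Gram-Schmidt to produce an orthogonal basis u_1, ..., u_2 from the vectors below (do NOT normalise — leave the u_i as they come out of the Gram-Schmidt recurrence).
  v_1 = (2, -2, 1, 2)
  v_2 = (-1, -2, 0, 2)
Orthogonal basis:
  u_1 = (2, -2, 1, 2)
  u_2 = (-25/13, -14/13, -6/13, 14/13)

Apply the Gram-Schmidt recurrence
  u_1 = v_1
  u_i = v_i − Σ_{j<i} ((v_i · u_j) / (u_j · u_j)) · u_j.

Step by step this gives:
  u_1 = (2, -2, 1, 2)
  u_2 = (-25/13, -14/13, -6/13, 14/13)

Orthogonality check:
  u_2 · u_1 = 0 (should be 0)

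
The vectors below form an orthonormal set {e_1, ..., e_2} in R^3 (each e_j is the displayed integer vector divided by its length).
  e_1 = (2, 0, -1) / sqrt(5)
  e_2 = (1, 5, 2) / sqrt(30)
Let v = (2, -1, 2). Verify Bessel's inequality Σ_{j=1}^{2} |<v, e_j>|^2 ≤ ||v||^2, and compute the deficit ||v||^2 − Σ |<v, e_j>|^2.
Σ |<v, e_j>|^2 = 5/6; ||v||^2 = 9; deficit = 49/6

Write each e_j = u_j / sqrt(<u_j, u_j>) where u_j is the displayed integer vector. Then <v, e_j> = <v, u_j> / sqrt(<u_j, u_j>), so |<v, e_j>|^2 = <v, u_j>^2 / <u_j, u_j>.
Coefficients: <v, e_1> = 2/sqrt(5), <v, e_2> = 1/sqrt(30).
Square and sum: Σ |<v, e_j>|^2 = 5/6.
Compute ||v||^2 = v·v = 9.
Deficit = 9 − 5/6 = 49/6 ≥ 0, confirming Bessel's inequality. (The deficit equals ||v − Σ <v,e_j> e_j||^2, the squared distance from v to span{e_j}.)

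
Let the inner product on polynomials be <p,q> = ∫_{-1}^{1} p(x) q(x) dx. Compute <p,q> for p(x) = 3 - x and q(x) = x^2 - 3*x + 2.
<p,q> = 16

Expand the product: p(x)·q(x) = -x^3 + 6*x^2 - 11*x + 6.
∫_{-1}^{1} of each monomial x^k gives [2/(k+1) if k even, 0 if k odd]. Integrating term-by-term (or equivalently evaluating the antiderivative F(x) = -x^4/4 + 2*x^3 - 11*x^2/2 + 6*x at the endpoints):
  F(1) − F(−1) = 9/4 − (-55/4) = 16.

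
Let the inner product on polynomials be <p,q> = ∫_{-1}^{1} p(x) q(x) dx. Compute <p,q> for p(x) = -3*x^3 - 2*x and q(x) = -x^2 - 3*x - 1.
<p,q> = 38/5

Expand the product: p(x)·q(x) = 3*x^5 + 9*x^4 + 5*x^3 + 6*x^2 + 2*x.
∫_{-1}^{1} of each monomial x^k gives [2/(k+1) if k even, 0 if k odd]. Integrating term-by-term (or equivalently evaluating the antiderivative F(x) = x^6/2 + 9*x^5/5 + 5*x^4/4 + 2*x^3 + x^2 at the endpoints):
  F(1) − F(−1) = 131/20 − (-21/20) = 38/5.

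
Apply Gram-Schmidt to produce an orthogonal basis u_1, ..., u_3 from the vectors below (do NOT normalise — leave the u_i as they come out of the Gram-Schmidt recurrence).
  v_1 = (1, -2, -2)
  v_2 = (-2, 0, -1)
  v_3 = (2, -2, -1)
Orthogonal basis:
  u_1 = (1, -2, -2)
  u_2 = (-2, 0, -1)
  u_3 = (-4/45, -2/9, 8/45)

Apply the Gram-Schmidt recurrence
  u_1 = v_1
  u_i = v_i − Σ_{j<i} ((v_i · u_j) / (u_j · u_j)) · u_j.

Step by step this gives:
  u_1 = (1, -2, -2)
  u_2 = (-2, 0, -1)
  u_3 = (-4/45, -2/9, 8/45)

Orthogonality check:
  u_2 · u_1 = 0 (should be 0)
  u_3 · u_1 = 0 (should be 0)
  u_3 · u_2 = 0 (should be 0)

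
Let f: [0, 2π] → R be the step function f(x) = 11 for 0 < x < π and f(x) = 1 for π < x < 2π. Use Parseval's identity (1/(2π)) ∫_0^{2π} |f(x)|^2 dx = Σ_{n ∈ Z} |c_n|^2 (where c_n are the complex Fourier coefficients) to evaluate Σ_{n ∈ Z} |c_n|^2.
Σ |c_n|^2 = 61

Parseval equates the L^2 energy of f (normalised by 1/(2π)) with the ℓ^2 sum of its Fourier coefficients: (1/(2π)) ∫_0^{2π} |f|^2 = Σ |c_n|^2.
Compute the left side: (1/(2π)) [∫_0^π 11^2 dx + ∫_π^{2π} 1^2 dx] = (1/(2π)) · (121π + 1π) = (121 + 1)/2 = 61.
So Σ_{n ∈ Z} |c_n|^2 = 61.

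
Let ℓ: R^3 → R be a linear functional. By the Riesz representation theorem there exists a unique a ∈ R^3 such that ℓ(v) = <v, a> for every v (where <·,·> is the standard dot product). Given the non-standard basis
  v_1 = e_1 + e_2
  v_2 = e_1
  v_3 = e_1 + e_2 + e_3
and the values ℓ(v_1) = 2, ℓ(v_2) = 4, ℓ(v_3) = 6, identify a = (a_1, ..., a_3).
a = (4, -2, 4)

Write a = (a_1, ..., a_3) in the standard basis. For each basis vector v_i, ℓ(v_i) = <v_i, a> is a linear equation in the a_j's. Collect the n equations into a matrix system V a = ℓ, where row i of V is v_i (expressed in the standard basis). Since V is invertible (lower-triangular with 1s on the diagonal, up to permutation), solve by back-substitution:
  V =
[[1, 1, 0],
 [1, 0, 0],
 [1, 1, 1]]
  V a = (2, 4, 6)
Solving gives a = (4, -2, 4).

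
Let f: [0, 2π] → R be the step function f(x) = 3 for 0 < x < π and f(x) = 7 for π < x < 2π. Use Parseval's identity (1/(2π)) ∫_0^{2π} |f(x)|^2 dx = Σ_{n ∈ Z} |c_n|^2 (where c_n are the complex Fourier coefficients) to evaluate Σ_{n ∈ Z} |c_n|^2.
Σ |c_n|^2 = 29

Parseval equates the L^2 energy of f (normalised by 1/(2π)) with the ℓ^2 sum of its Fourier coefficients: (1/(2π)) ∫_0^{2π} |f|^2 = Σ |c_n|^2.
Compute the left side: (1/(2π)) [∫_0^π 3^2 dx + ∫_π^{2π} 7^2 dx] = (1/(2π)) · (9π + 49π) = (9 + 49)/2 = 29.
So Σ_{n ∈ Z} |c_n|^2 = 29.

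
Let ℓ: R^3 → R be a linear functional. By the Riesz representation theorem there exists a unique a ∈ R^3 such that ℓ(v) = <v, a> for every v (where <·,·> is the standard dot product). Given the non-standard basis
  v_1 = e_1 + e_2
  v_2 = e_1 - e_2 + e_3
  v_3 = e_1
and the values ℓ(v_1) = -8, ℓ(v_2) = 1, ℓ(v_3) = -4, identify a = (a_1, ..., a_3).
a = (-4, -4, 1)

Write a = (a_1, ..., a_3) in the standard basis. For each basis vector v_i, ℓ(v_i) = <v_i, a> is a linear equation in the a_j's. Collect the n equations into a matrix system V a = ℓ, where row i of V is v_i (expressed in the standard basis). Since V is invertible (lower-triangular with 1s on the diagonal, up to permutation), solve by back-substitution:
  V =
[[1, 1, 0],
 [1, -1, 1],
 [1, 0, 0]]
  V a = (-8, 1, -4)
Solving gives a = (-4, -4, 1).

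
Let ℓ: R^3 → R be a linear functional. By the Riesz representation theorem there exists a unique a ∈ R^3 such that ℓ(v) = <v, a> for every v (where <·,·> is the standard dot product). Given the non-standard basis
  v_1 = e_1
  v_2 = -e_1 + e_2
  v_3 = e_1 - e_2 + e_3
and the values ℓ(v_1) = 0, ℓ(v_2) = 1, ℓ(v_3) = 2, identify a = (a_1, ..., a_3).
a = (0, 1, 3)

Write a = (a_1, ..., a_3) in the standard basis. For each basis vector v_i, ℓ(v_i) = <v_i, a> is a linear equation in the a_j's. Collect the n equations into a matrix system V a = ℓ, where row i of V is v_i (expressed in the standard basis). Since V is invertible (lower-triangular with 1s on the diagonal, up to permutation), solve by back-substitution:
  V =
[[1, 0, 0],
 [-1, 1, 0],
 [1, -1, 1]]
  V a = (0, 1, 2)
Solving gives a = (0, 1, 3).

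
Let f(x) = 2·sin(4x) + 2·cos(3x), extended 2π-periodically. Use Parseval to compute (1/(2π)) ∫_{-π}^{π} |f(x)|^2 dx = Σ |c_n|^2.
Σ |c_n|^2 = 4

Expand |f|^2 and use orthogonality of {sin(nx), cos(mx)} on [-π, π]:
  ∫_{-π}^{π} sin(nx)^2 dx = π, ∫ cos(mx)^2 dx = π, and cross terms integrate to 0.
So ∫_{-π}^{π} f(x)^2 dx = 2^2 · π + 2^2 · π = (4 + 4)π.
Divide by 2π: (4 + 4)/2 = 4.
By Parseval, this equals Σ |c_n|^2.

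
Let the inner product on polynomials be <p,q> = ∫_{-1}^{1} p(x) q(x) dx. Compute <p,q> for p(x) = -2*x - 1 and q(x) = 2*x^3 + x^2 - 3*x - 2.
<p,q> = 86/15

Expand the product: p(x)·q(x) = -4*x^4 - 4*x^3 + 5*x^2 + 7*x + 2.
∫_{-1}^{1} of each monomial x^k gives [2/(k+1) if k even, 0 if k odd]. Integrating term-by-term (or equivalently evaluating the antiderivative F(x) = -4*x^5/5 - x^4 + 5*x^3/3 + 7*x^2/2 + 2*x at the endpoints):
  F(1) − F(−1) = 161/30 − (-11/30) = 86/15.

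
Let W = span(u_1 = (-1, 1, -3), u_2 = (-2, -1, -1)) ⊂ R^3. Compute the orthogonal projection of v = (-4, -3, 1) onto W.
proj_W(v) = (-92/25, -17/5, 19/25)

Set up U = [u_1 | ... | u_2] ∈ R^(3×2). The projector onto W = col(U) is P = U (U^T U)^(-1) U^T.
Compute U^T U =
  [11, 4]
  [4, 6],
and U^T v = (-2, 10).
Solve U^T U · c = U^T v for the coefficients: c = (-26/25, 59/25). The projection is proj_W(v) = U c.
Check: (v - proj_W(v)) · u_1 = 0  (should be 0).
Check: (v - proj_W(v)) · u_2 = 0  (should be 0).
Result: proj_W(v) = (-92/25, -17/5, 19/25).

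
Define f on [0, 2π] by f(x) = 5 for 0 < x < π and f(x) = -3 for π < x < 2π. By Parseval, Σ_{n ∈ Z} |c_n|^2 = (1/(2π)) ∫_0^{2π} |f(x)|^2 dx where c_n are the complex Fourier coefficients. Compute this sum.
Σ |c_n|^2 = 17

Parseval equates the L^2 energy of f (normalised by 1/(2π)) with the ℓ^2 sum of its Fourier coefficients: (1/(2π)) ∫_0^{2π} |f|^2 = Σ |c_n|^2.
Compute the left side: (1/(2π)) [∫_0^π 5^2 dx + ∫_π^{2π} (-3)^2 dx] = (1/(2π)) · (25π + 9π) = (25 + 9)/2 = 17.
So Σ_{n ∈ Z} |c_n|^2 = 17.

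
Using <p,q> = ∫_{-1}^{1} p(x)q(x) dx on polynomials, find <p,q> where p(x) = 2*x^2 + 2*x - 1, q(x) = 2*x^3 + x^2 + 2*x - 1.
<p,q> = 76/15

Expand the product: p(x)·q(x) = 4*x^5 + 6*x^4 + 4*x^3 + x^2 - 4*x + 1.
∫_{-1}^{1} of each monomial x^k gives [2/(k+1) if k even, 0 if k odd]. Integrating term-by-term (or equivalently evaluating the antiderivative F(x) = 2*x^6/3 + 6*x^5/5 + x^4 + x^3/3 - 2*x^2 + x at the endpoints):
  F(1) − F(−1) = 11/5 − (-43/15) = 76/15.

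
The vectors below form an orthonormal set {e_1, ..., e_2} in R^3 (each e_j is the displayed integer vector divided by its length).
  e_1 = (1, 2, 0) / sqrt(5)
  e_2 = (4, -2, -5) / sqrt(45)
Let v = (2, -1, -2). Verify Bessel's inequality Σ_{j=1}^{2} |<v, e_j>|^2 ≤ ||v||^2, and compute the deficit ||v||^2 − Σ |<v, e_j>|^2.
Σ |<v, e_j>|^2 = 80/9; ||v||^2 = 9; deficit = 1/9

Write each e_j = u_j / sqrt(<u_j, u_j>) where u_j is the displayed integer vector. Then <v, e_j> = <v, u_j> / sqrt(<u_j, u_j>), so |<v, e_j>|^2 = <v, u_j>^2 / <u_j, u_j>.
Coefficients: <v, e_1> = 0/sqrt(5), <v, e_2> = 20/sqrt(45).
Square and sum: Σ |<v, e_j>|^2 = 80/9.
Compute ||v||^2 = v·v = 9.
Deficit = 9 − 80/9 = 1/9 ≥ 0, confirming Bessel's inequality. (The deficit equals ||v − Σ <v,e_j> e_j||^2, the squared distance from v to span{e_j}.)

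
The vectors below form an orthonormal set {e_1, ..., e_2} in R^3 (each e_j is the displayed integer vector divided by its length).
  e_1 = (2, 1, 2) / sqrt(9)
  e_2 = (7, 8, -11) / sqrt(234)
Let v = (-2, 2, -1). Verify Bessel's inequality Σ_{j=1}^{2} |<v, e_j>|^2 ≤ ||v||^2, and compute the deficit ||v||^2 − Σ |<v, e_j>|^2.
Σ |<v, e_j>|^2 = 5/2; ||v||^2 = 9; deficit = 13/2

Write each e_j = u_j / sqrt(<u_j, u_j>) where u_j is the displayed integer vector. Then <v, e_j> = <v, u_j> / sqrt(<u_j, u_j>), so |<v, e_j>|^2 = <v, u_j>^2 / <u_j, u_j>.
Coefficients: <v, e_1> = -4/sqrt(9), <v, e_2> = 13/sqrt(234).
Square and sum: Σ |<v, e_j>|^2 = 5/2.
Compute ||v||^2 = v·v = 9.
Deficit = 9 − 5/2 = 13/2 ≥ 0, confirming Bessel's inequality. (The deficit equals ||v − Σ <v,e_j> e_j||^2, the squared distance from v to span{e_j}.)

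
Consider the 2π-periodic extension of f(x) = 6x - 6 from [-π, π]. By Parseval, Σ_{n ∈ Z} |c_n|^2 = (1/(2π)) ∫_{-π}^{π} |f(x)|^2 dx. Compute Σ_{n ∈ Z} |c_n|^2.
Σ |c_n|^2 = 12π^2 + 36

Expand and integrate term by term over [-π, π]:
  ∫ (6x)^2 dx = 36·(2π^3/3); ∫ 2·6·(-6)·x dx = 0 (odd integrand); ∫ (-6)^2 dx = 36·2π.
So (1/(2π)) ∫_{-π}^{π} (6x - 6)^2 dx = 36π^2/3 + 36 = 12π^2 + 36.
Parseval ⇒ Σ |c_n|^2 = 12π^2 + 36.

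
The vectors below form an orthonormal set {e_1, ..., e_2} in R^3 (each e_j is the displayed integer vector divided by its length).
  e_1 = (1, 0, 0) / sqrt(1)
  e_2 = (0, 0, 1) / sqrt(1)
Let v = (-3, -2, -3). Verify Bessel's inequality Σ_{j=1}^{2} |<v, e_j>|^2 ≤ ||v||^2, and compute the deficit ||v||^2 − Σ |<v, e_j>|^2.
Σ |<v, e_j>|^2 = 18; ||v||^2 = 22; deficit = 4

Write each e_j = u_j / sqrt(<u_j, u_j>) where u_j is the displayed integer vector. Then <v, e_j> = <v, u_j> / sqrt(<u_j, u_j>), so |<v, e_j>|^2 = <v, u_j>^2 / <u_j, u_j>.
Coefficients: <v, e_1> = -3/sqrt(1), <v, e_2> = -3/sqrt(1).
Square and sum: Σ |<v, e_j>|^2 = 18.
Compute ||v||^2 = v·v = 22.
Deficit = 22 − 18 = 4 ≥ 0, confirming Bessel's inequality. (The deficit equals ||v − Σ <v,e_j> e_j||^2, the squared distance from v to span{e_j}.)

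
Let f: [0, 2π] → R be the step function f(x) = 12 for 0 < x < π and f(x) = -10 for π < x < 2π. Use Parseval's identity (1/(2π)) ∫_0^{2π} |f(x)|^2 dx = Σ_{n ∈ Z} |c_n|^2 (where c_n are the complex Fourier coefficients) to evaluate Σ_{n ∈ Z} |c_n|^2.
Σ |c_n|^2 = 122

Parseval equates the L^2 energy of f (normalised by 1/(2π)) with the ℓ^2 sum of its Fourier coefficients: (1/(2π)) ∫_0^{2π} |f|^2 = Σ |c_n|^2.
Compute the left side: (1/(2π)) [∫_0^π 12^2 dx + ∫_π^{2π} (-10)^2 dx] = (1/(2π)) · (144π + 100π) = (144 + 100)/2 = 122.
So Σ_{n ∈ Z} |c_n|^2 = 122.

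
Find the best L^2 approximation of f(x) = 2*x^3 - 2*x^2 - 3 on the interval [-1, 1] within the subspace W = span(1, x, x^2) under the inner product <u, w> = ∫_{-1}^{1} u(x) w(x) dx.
g(x) = -2*x^2 + 6*x/5 - 3

The best approximation g ∈ W is the orthogonal projection of f onto W. Writing g = a_0 + a_1 x + a_2 x^2, the coefficients solve the normal equations G · a = b where
  G_{ij} = <φ_i, φ_j> and b_i = <f, φ_i>, with φ_0 = 1, φ_1 = x, φ_2 = x^2.
G =
  [2, 0, 2/3]
  [0, 2/3, 0]
  [2/3, 0, 2/5],
b = (-22/3, 4/5, -14/5).
Solving gives a_0 = -3, a_1 = 6/5, a_2 = -2, so
  g(x) = -2*x^2 + 6*x/5 - 3.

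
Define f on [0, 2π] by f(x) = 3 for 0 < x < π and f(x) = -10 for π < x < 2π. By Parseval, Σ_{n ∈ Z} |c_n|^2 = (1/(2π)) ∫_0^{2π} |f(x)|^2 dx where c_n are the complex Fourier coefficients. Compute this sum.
Σ |c_n|^2 = 109/2

Parseval equates the L^2 energy of f (normalised by 1/(2π)) with the ℓ^2 sum of its Fourier coefficients: (1/(2π)) ∫_0^{2π} |f|^2 = Σ |c_n|^2.
Compute the left side: (1/(2π)) [∫_0^π 3^2 dx + ∫_π^{2π} (-10)^2 dx] = (1/(2π)) · (9π + 100π) = (9 + 100)/2 = 109/2.
So Σ_{n ∈ Z} |c_n|^2 = 109/2.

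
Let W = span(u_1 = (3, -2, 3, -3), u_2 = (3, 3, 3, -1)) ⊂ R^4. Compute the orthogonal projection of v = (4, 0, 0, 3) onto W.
proj_W(v) = (549/643, 804/643, 549/643, -81/643)

Set up U = [u_1 | ... | u_2] ∈ R^(4×2). The projector onto W = col(U) is P = U (U^T U)^(-1) U^T.
Compute U^T U =
  [31, 15]
  [15, 28],
and U^T v = (3, 9).
Solve U^T U · c = U^T v for the coefficients: c = (-51/643, 234/643). The projection is proj_W(v) = U c.
Check: (v - proj_W(v)) · u_1 = 0  (should be 0).
Check: (v - proj_W(v)) · u_2 = 0  (should be 0).
Result: proj_W(v) = (549/643, 804/643, 549/643, -81/643).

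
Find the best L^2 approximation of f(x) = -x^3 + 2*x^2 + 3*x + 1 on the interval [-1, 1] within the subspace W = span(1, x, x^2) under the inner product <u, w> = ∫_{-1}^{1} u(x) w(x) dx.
g(x) = 2*x^2 + 12*x/5 + 1

The best approximation g ∈ W is the orthogonal projection of f onto W. Writing g = a_0 + a_1 x + a_2 x^2, the coefficients solve the normal equations G · a = b where
  G_{ij} = <φ_i, φ_j> and b_i = <f, φ_i>, with φ_0 = 1, φ_1 = x, φ_2 = x^2.
G =
  [2, 0, 2/3]
  [0, 2/3, 0]
  [2/3, 0, 2/5],
b = (10/3, 8/5, 22/15).
Solving gives a_0 = 1, a_1 = 12/5, a_2 = 2, so
  g(x) = 2*x^2 + 12*x/5 + 1.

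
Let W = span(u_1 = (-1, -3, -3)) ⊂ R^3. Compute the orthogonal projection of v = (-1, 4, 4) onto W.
proj_W(v) = (23/19, 69/19, 69/19)

Set up U = [u_1 | ... | u_1] ∈ R^(3×1). The projector onto W = col(U) is P = U (U^T U)^(-1) U^T.
Compute U^T U =
  [19],
and U^T v = (-23).
Solve U^T U · c = U^T v for the coefficients: c = (-23/19). The projection is proj_W(v) = U c.
Check: (v - proj_W(v)) · u_1 = 0  (should be 0).
Result: proj_W(v) = (23/19, 69/19, 69/19).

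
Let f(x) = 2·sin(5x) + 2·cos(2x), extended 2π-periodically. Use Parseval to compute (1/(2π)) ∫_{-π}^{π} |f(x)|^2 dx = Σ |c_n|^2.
Σ |c_n|^2 = 4

Expand |f|^2 and use orthogonality of {sin(nx), cos(mx)} on [-π, π]:
  ∫_{-π}^{π} sin(nx)^2 dx = π, ∫ cos(mx)^2 dx = π, and cross terms integrate to 0.
So ∫_{-π}^{π} f(x)^2 dx = 2^2 · π + 2^2 · π = (4 + 4)π.
Divide by 2π: (4 + 4)/2 = 4.
By Parseval, this equals Σ |c_n|^2.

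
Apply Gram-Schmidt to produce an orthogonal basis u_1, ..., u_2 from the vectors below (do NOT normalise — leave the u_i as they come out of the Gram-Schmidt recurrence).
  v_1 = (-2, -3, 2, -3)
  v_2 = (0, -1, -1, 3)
Orthogonal basis:
  u_1 = (-2, -3, 2, -3)
  u_2 = (-8/13, -25/13, -5/13, 27/13)

Apply the Gram-Schmidt recurrence
  u_1 = v_1
  u_i = v_i − Σ_{j<i} ((v_i · u_j) / (u_j · u_j)) · u_j.

Step by step this gives:
  u_1 = (-2, -3, 2, -3)
  u_2 = (-8/13, -25/13, -5/13, 27/13)

Orthogonality check:
  u_2 · u_1 = 0 (should be 0)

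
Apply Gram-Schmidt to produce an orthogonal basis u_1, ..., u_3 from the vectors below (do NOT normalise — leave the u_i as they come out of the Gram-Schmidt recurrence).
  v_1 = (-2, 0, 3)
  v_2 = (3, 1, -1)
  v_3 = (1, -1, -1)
Orthogonal basis:
  u_1 = (-2, 0, 3)
  u_2 = (21/13, 1, 14/13)
  u_3 = (12/31, -28/31, 8/31)

Apply the Gram-Schmidt recurrence
  u_1 = v_1
  u_i = v_i − Σ_{j<i} ((v_i · u_j) / (u_j · u_j)) · u_j.

Step by step this gives:
  u_1 = (-2, 0, 3)
  u_2 = (21/13, 1, 14/13)
  u_3 = (12/31, -28/31, 8/31)

Orthogonality check:
  u_2 · u_1 = 0 (should be 0)
  u_3 · u_1 = 0 (should be 0)
  u_3 · u_2 = 0 (should be 0)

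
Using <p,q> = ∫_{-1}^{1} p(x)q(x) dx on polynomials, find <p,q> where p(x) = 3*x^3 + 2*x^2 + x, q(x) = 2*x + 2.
<p,q> = 32/5

Expand the product: p(x)·q(x) = 6*x^4 + 10*x^3 + 6*x^2 + 2*x.
∫_{-1}^{1} of each monomial x^k gives [2/(k+1) if k even, 0 if k odd]. Integrating term-by-term (or equivalently evaluating the antiderivative F(x) = 6*x^5/5 + 5*x^4/2 + 2*x^3 + x^2 at the endpoints):
  F(1) − F(−1) = 67/10 − (3/10) = 32/5.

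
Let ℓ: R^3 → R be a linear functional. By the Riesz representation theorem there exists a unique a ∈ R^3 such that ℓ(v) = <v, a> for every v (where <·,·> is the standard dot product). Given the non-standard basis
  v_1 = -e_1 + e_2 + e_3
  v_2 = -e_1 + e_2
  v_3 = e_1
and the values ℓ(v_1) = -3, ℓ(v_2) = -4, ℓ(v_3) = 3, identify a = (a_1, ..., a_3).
a = (3, -1, 1)

Write a = (a_1, ..., a_3) in the standard basis. For each basis vector v_i, ℓ(v_i) = <v_i, a> is a linear equation in the a_j's. Collect the n equations into a matrix system V a = ℓ, where row i of V is v_i (expressed in the standard basis). Since V is invertible (lower-triangular with 1s on the diagonal, up to permutation), solve by back-substitution:
  V =
[[-1, 1, 1],
 [-1, 1, 0],
 [1, 0, 0]]
  V a = (-3, -4, 3)
Solving gives a = (3, -1, 1).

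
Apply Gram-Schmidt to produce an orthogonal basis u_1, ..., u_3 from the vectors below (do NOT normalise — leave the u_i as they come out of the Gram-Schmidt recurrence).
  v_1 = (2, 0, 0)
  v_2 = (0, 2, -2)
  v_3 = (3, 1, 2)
Orthogonal basis:
  u_1 = (2, 0, 0)
  u_2 = (0, 2, -2)
  u_3 = (0, 3/2, 3/2)

Apply the Gram-Schmidt recurrence
  u_1 = v_1
  u_i = v_i − Σ_{j<i} ((v_i · u_j) / (u_j · u_j)) · u_j.

Step by step this gives:
  u_1 = (2, 0, 0)
  u_2 = (0, 2, -2)
  u_3 = (0, 3/2, 3/2)

Orthogonality check:
  u_2 · u_1 = 0 (should be 0)
  u_3 · u_1 = 0 (should be 0)
  u_3 · u_2 = 0 (should be 0)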